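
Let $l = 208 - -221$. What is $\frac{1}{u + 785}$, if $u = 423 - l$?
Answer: $\frac{1}{779} \approx 0.0012837$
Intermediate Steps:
$l = 429$ ($l = 208 + 221 = 429$)
$u = -6$ ($u = 423 - 429 = -6$)
$\frac{1}{u + 785} = \frac{1}{-6 + 785} = \frac{1}{779}$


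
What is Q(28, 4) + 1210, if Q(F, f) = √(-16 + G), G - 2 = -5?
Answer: 1210 + I*√19 ≈ 1210.0 + 4.3589*I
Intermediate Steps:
G = -3 (G = 2 - 5 = -3)
Q(F, f) = I*√19 (Q(F, f) = √(-16 - 3) = √(-19) = I*√19)
Q(28, 4) + 1210 = I*√19 + 1210 = 1210 + I*√19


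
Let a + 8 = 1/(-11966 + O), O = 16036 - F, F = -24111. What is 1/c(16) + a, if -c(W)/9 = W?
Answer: -32492549/4058064 ≈ -8.0069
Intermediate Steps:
c(W) = -9*W
O = 40147 (O = 16036 - 1*(-24111) = 16036 + 24111 = 40147)
a = -225447/28181 (a = -8 + 1/(-11966 + 40147) = -8 + 1/28181 = -225447/28181 ≈ -8.0000)
1/c(16) + a = 1/(-9*16) - 225447/28181 = 1/(-144) - 225447/28181 = -1/144 - 225447/28181 = -32492549/4058064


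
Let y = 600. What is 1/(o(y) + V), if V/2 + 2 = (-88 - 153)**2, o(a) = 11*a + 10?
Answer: 1/122768 ≈ 8.1454e-6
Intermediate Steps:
o(a) = 10 + 11*a
V = 116158 (V = -4 + 2*(-88 - 153)**2 = -4 + 2*(-241)**2 = -4 + 2*58081 = -4 + 116162 = 116158)
1/(o(y) + V) = 1/((10 + 11*600) + 116158) = 1/((10 + 6600) + 116158) = 1/(6610 + 116158) = 1/122768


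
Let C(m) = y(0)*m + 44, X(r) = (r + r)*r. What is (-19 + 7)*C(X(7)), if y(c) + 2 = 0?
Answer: 1824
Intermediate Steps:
y(c) = -2 (y(c) = -2 + 0 = -2)
X(r) = 2*r² (X(r) = (2*r)*r = 2*r²)
C(m) = 44 - 2*m (C(m) = -2*m + 44 = 44 - 2*m)
(-19 + 7)*C(X(7)) = (-19 + 7)*(44 - 4*7²) = -12*(44 - 4*49) = -12*(44 - 2*98) = -12*(44 - 196) = -12*(-152) = 1824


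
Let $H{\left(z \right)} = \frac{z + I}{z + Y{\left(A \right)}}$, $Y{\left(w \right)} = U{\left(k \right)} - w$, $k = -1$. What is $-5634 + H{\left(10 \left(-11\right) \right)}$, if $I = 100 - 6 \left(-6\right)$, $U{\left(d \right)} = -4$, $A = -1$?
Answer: $- \frac{636668}{113} \approx -5634.2$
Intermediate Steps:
$Y{\left(w \right)} = -4 - w$
$I = 136$ ($I = 100 - -36 = 100 + 36 = 136$)
$H{\left(z \right)} = \frac{136 + z}{-3 + z}$ ($H{\left(z \right)} = \frac{z + 136}{z - 3} = \frac{136 + z}{z + \left(-4 + 1\right)} = \frac{136 + z}{z - 3} = \frac{136 + z}{-3 + z}$)
$-5634 + H{\left(10 \left(-11\right) \right)} = -5634 + \frac{136 + 10 \left(-11\right)}{-3 + 10 \left(-11\right)} = -5634 + \frac{136 - 110}{-3 - 110} = -5634 + \frac{1}{-113} \cdot 26 = -5634 - \frac{26}{113} = - \frac{636668}{113}$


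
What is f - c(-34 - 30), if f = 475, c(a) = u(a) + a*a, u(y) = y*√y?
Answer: -3621 + 512*I ≈ -3621.0 + 512.0*I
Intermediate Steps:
u(y) = y^(3/2)
c(a) = a² + a^(3/2) (c(a) = a^(3/2) + a*a = a^(3/2) + a² = a² + a^(3/2))
f - c(-34 - 30) = 475 - ((-34 - 30)² + (-34 - 30)^(3/2)) = 475 - ((-64)² + (-64)^(3/2)) = 475 - (4096 - 512*I) = 475 + (-4096 + 512*I) = -3621 + 512*I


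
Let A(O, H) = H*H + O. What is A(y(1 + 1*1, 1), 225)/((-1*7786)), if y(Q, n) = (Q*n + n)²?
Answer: -25317/3893 ≈ -6.5032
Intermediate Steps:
y(Q, n) = (n + Q*n)²
A(O, H) = O + H² (A(O, H) = H² + O = O + H²)
A(y(1 + 1*1, 1), 225)/((-1*7786)) = (1²*(1 + (1 + 1*1))² + 225²)/((-1*7786)) = (1*(1 + (1 + 1))² + 50625)/(-7786) = (1*(1 + 2)² + 50625)*(-1/7786) = (1*3² + 50625)*(-1/7786) = (1*9 + 50625)*(-1/7786) = (9 + 50625)*(-1/7786) = 50634*(-1/7786) = -25317/3893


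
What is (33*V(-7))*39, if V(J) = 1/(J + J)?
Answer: -1287/14 ≈ -91.929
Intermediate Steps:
V(J) = 1/(2*J)
(33*V(-7))*39 = (33*((½)/(-7)))*39 = (33*((½)*(-⅐)))*39 = (33*(-1/14))*39 = -33/14*39 = -1287/14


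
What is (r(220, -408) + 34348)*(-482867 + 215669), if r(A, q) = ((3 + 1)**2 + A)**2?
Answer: -24059576712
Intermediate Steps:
r(A, q) = (16 + A)**2 (r(A, q) = (4**2 + A)**2 = (16 + A)**2)
(r(220, -408) + 34348)*(-482867 + 215669) = ((16 + 220)**2 + 34348)*(-482867 + 215669) = (236**2 + 34348)*(-267198) = (55696 + 34348)*(-267198) = 90044*(-267198) = -24059576712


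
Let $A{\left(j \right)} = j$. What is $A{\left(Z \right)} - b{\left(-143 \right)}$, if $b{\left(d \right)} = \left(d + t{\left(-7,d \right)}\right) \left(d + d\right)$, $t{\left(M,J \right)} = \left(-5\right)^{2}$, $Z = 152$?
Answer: $-33596$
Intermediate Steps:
$t{\left(M,J \right)} = 25$
$b{\left(d \right)} = 2 d \left(25 + d\right)$ ($b{\left(d \right)} = \left(d + 25\right) \left(d + d\right) = \left(25 + d\right) 2 d = 2 d \left(25 + d\right)$)
$A{\left(Z \right)} - b{\left(-143 \right)} = 152 - 2 \left(-143\right) \left(25 - 143\right) = 152 - 2 \left(-143\right) \left(-118\right) = 152 - 33748 = -33596$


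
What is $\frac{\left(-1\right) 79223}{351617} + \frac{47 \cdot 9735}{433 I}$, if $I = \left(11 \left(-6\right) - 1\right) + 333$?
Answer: $\frac{21679407653}{5785506118} \approx 3.7472$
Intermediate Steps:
$I = 266$ ($I = \left(-66 - 1\right) + 333 = -67 + 333 = 266$)
$\frac{\left(-1\right) 79223}{351617} + \frac{47 \cdot 9735}{433 I} = \frac{\left(-1\right) 79223}{351617} + \frac{47 \cdot 9735}{433 \cdot 266} = \left(-79223\right) \frac{1}{351617} + \frac{457545}{115178} = - \frac{79223}{351617} + 457545 \cdot \frac{1}{115178} = - \frac{79223}{351617} + \frac{457545}{115178} = \frac{21679407653}{5785506118}$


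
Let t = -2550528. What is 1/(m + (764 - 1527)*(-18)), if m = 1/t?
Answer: 2550528/35028951551 ≈ 7.2812e-5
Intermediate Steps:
m = -1/2550528 (m = 1/(-2550528) = -1/2550528 ≈ -3.9208e-7)
1/(m + (764 - 1527)*(-18)) = 1/(-1/2550528 + (764 - 1527)*(-18)) = 1/(-1/2550528 - 763*(-18)) = 1/(-1/2550528 + 13734) = 1/(35028951551/2550528) = 2550528/35028951551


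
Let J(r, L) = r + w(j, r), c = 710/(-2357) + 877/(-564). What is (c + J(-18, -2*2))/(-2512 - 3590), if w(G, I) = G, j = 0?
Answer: 26395793/8111681496 ≈ 0.0032540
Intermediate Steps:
c = -2467529/1329348 (c = 710*(-1/2357) + 877*(-1/564) = -710/2357 - 877/564 = -2467529/1329348 ≈ -1.8562)
J(r, L) = r (J(r, L) = r + 0 = r)
(c + J(-18, -2*2))/(-2512 - 3590) = (-2467529/1329348 - 18)/(-2512 - 3590) = -26395793/1329348/(-6102) = -26395793/1329348*(-1/6102) = 26395793/8111681496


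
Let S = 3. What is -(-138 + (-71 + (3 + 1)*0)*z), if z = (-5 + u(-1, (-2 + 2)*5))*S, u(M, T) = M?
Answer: -1140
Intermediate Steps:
z = -18 (z = (-5 - 1)*3 = -6*3 = -18)
-(-138 + (-71 + (3 + 1)*0)*z) = -(-138 + (-71 + (3 + 1)*0)*(-18)) = -(-138 + (-71 + 4*0)*(-18)) = -(-138 + (-71 + 0)*(-18)) = -(-138 - 71*(-18)) = -(-138 + 1278) = -1*1140 = -1140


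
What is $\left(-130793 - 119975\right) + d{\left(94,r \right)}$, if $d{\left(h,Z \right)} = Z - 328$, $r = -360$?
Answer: $-251456$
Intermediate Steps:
$d{\left(h,Z \right)} = -328 + Z$
$\left(-130793 - 119975\right) + d{\left(94,r \right)} = \left(-130793 - 119975\right) - 688 = -250768 - 688 = -251456$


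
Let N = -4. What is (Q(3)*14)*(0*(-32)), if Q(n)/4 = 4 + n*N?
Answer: 0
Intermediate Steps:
Q(n) = 16 - 16*n (Q(n) = 4*(4 + n*(-4)) = 4*(4 - 4*n) = 16 - 16*n)
(Q(3)*14)*(0*(-32)) = ((16 - 16*3)*14)*(0*(-32)) = ((16 - 48)*14)*0 = -32*14*0 = -448*0 = 0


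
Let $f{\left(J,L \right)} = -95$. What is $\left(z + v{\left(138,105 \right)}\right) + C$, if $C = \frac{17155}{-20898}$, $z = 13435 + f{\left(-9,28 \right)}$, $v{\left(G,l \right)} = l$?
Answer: $\frac{280956455}{20898} \approx 13444.0$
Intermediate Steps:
$z = 13340$ ($z = 13435 - 95 = 13340$)
$C = - \frac{17155}{20898}$ ($C = 17155 \left(- \frac{1}{20898}\right) = - \frac{17155}{20898} \approx -0.82089$)
$\left(z + v{\left(138,105 \right)}\right) + C = \left(13340 + 105\right) - \frac{17155}{20898} = 13445 - \frac{17155}{20898} = \frac{280956455}{20898}$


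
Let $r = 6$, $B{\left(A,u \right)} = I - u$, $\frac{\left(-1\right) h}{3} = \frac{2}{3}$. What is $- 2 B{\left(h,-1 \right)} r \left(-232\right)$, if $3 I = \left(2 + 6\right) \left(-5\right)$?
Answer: $-34336$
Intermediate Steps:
$h = -2$ ($h = - 3 \cdot \frac{2}{3} = - 3 \cdot 2 \cdot \frac{1}{3} = \left(-3\right) \frac{2}{3} = -2$)
$I = - \frac{40}{3}$ ($I = \frac{\left(2 + 6\right) \left(-5\right)}{3} = \frac{8 \left(-5\right)}{3} = \frac{1}{3} \left(-40\right) = - \frac{40}{3} \approx -13.333$)
$B{\left(A,u \right)} = - \frac{40}{3} - u$
$- 2 B{\left(h,-1 \right)} r \left(-232\right) = - 2 \left(- \frac{40}{3} - -1\right) 6 \left(-232\right) = - 2 \left(- \frac{40}{3} + 1\right) 6 \left(-232\right) = \left(-2\right) \left(- \frac{37}{3}\right) 6 \left(-232\right) = \frac{74}{3} \cdot 6 \left(-232\right) = 148 \left(-232\right) = -34336$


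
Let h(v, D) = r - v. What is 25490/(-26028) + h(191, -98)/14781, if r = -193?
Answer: -64460407/64119978 ≈ -1.0053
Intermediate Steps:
h(v, D) = -193 - v
25490/(-26028) + h(191, -98)/14781 = 25490/(-26028) + (-193 - 1*191)/14781 = 25490*(-1/26028) + (-193 - 191)*(1/14781) = -12745/13014 - 384*1/14781 = -12745/13014 - 128/4927 = -64460407/64119978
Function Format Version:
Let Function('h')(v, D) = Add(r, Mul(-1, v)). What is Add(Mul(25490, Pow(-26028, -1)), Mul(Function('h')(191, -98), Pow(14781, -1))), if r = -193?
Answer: Rational(-64460407, 64119978) ≈ -1.0053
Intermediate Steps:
Function('h')(v, D) = Add(-193, Mul(-1, v))
Add(Mul(25490, Pow(-26028, -1)), Mul(Function('h')(191, -98), Pow(14781, -1))) = Add(Mul(25490, Pow(-26028, -1)), Mul(Add(-193, Mul(-1, 191)), Pow(14781, -1))) = Add(Mul(25490, Rational(-1, 26028)), Mul(Add(-193, -191), Rational(1, 14781))) = Add(Rational(-12745, 13014), Mul(-384, Rational(1, 14781))) = Add(Rational(-12745, 13014), Rational(-128, 4927)) = Rational(-64460407, 64119978)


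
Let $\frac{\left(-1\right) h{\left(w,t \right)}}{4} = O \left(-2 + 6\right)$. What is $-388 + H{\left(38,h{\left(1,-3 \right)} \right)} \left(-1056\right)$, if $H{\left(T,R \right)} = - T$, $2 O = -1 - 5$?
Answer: $39740$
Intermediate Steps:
$O = -3$ ($O = \frac{-1 - 5}{2} = \frac{1}{2} \left(-6\right) = -3$)
$h{\left(w,t \right)} = 48$ ($h{\left(w,t \right)} = - 4 \left(- 3 \left(-2 + 6\right)\right) = - 4 \left(\left(-3\right) 4\right) = \left(-4\right) \left(-12\right) = 48$)
$-388 + H{\left(38,h{\left(1,-3 \right)} \right)} \left(-1056\right) = -388 + \left(-1\right) 38 \left(-1056\right) = -388 - -40128 = -388 + 40128 = 39740$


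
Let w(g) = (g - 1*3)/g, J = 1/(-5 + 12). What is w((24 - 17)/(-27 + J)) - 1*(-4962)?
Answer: 243751/49 ≈ 4974.5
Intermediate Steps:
J = 1/7 ≈ 0.14286
w(g) = (-3 + g)/g (w(g) = (g - 3)/g = (-3 + g)/g)
w((24 - 17)/(-27 + J)) - 1*(-4962) = (-3 + (24 - 17)/(-27 + 1/7))/(((24 - 17)/(-27 + 1/7))) - 1*(-4962) = (-3 + 7/(-188/7))/((7/(-188/7))) + 4962 = (-3 + 7*(-7/188))/((7*(-7/188))) + 4962 = (-3 - 49/188)/(-49/188) + 4962 = -188/49*(-613/188) + 4962 = 613/49 + 4962 = 243751/49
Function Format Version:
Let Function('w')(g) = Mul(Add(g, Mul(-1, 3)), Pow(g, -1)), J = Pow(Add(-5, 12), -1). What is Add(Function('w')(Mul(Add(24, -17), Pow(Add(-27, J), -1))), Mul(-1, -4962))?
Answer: Rational(243751, 49) ≈ 4974.5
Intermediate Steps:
J = Rational(1, 7) (J = Pow(7, -1) = Rational(1, 7) ≈ 0.14286)
Function('w')(g) = Mul(Pow(g, -1), Add(-3, g)) (Function('w')(g) = Mul(Add(g, -3), Pow(g, -1)) = Mul(Add(-3, g), Pow(g, -1)) = Mul(Pow(g, -1), Add(-3, g)))
Add(Function('w')(Mul(Add(24, -17), Pow(Add(-27, J), -1))), Mul(-1, -4962)) = Add(Mul(Pow(Mul(Add(24, -17), Pow(Add(-27, Rational(1, 7)), -1)), -1), Add(-3, Mul(Add(24, -17), Pow(Add(-27, Rational(1, 7)), -1)))), Mul(-1, -4962)) = Add(Mul(Pow(Mul(7, Pow(Rational(-188, 7), -1)), -1), Add(-3, Mul(7, Pow(Rational(-188, 7), -1)))), 4962) = Add(Mul(Pow(Mul(7, Rational(-7, 188)), -1), Add(-3, Mul(7, Rational(-7, 188)))), 4962) = Add(Mul(Pow(Rational(-49, 188), -1), Add(-3, Rational(-49, 188))), 4962) = Add(Mul(Rational(-188, 49), Rational(-613, 188)), 4962) = Add(Rational(613, 49), 4962) = Rational(243751, 49)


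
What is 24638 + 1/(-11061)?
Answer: 272520917/11061 ≈ 24638.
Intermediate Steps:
24638 + 1/(-11061) = 24638 - 1/11061 = 272520917/11061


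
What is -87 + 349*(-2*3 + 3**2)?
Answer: 960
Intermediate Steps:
-87 + 349*(-2*3 + 3**2) = -87 + 349*(-6 + 9) = -87 + 349*3 = -87 + 1047 = 960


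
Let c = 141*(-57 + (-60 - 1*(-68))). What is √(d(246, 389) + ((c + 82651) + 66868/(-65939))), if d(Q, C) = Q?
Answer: 2*√82596936541574/65939 ≈ 275.66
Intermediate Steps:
c = -6909 (c = 141*(-57 + (-60 + 68)) = 141*(-57 + 8) = 141*(-49) = -6909)
√(d(246, 389) + ((c + 82651) + 66868/(-65939))) = √(246 + ((-6909 + 82651) + 66868/(-65939))) = √(246 + (75742 + 66868*(-1/65939))) = √(246 + (75742 - 66868/65939)) = √(246 + 4994284870/65939) = √(5010505864/65939) = 2*√82596936541574/65939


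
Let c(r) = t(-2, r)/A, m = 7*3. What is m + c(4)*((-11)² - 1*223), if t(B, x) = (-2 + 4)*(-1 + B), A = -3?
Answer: -183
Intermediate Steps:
t(B, x) = -2 + 2*B (t(B, x) = 2*(-1 + B) = -2 + 2*B)
m = 21
c(r) = 2 (c(r) = (-2 + 2*(-2))/(-3) = (-2 - 4)*(-⅓) = -6*(-⅓) = 2)
m + c(4)*((-11)² - 1*223) = 21 + 2*((-11)² - 1*223) = 21 + 2*(121 - 223) = 21 + 2*(-102) = 21 - 204 = -183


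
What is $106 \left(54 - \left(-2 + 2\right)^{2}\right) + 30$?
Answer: $5754$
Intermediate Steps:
$106 \left(54 - \left(-2 + 2\right)^{2}\right) + 30 = 106 \left(54 - 0^{2}\right) + 30 = 106 \left(54 - 0\right) + 30 = 106 \left(54 + 0\right) + 30 = 106 \cdot 54 + 30 = 5724 + 30 = 5754$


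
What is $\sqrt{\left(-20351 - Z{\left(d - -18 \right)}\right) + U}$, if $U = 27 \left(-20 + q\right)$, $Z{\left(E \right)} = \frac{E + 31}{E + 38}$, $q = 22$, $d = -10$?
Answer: $\frac{i \sqrt{42950246}}{46} \approx 142.47 i$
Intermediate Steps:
$Z{\left(E \right)} = \frac{31 + E}{38 + E}$
$U = 54$ ($U = 27 \left(-20 + 22\right) = 27 \cdot 2 = 54$)
$\sqrt{\left(-20351 - Z{\left(d - -18 \right)}\right) + U} = \sqrt{\left(-20351 - \frac{31 - -8}{38 - -8}\right) + 54} = \sqrt{\left(-20351 - \frac{31 + \left(-10 + 18\right)}{38 + \left(-10 + 18\right)}\right) + 54} = \sqrt{\left(-20351 - \frac{31 + 8}{38 + 8}\right) + 54} = \sqrt{\left(-20351 - \frac{1}{46} \cdot 39\right) + 54} = \sqrt{\left(-20351 - \frac{39}{46}\right) + 54} = \sqrt{- \frac{936185}{46} + 54} = \sqrt{- \frac{933701}{46}} = \frac{i \sqrt{42950246}}{46}$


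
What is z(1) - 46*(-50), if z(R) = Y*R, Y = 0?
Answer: 2300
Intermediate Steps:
z(R) = 0 (z(R) = 0*R = 0)
z(1) - 46*(-50) = 0 - 46*(-50) = 0 + 2300 = 2300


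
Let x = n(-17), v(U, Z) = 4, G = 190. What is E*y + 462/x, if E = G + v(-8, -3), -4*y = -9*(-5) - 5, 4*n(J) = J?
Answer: -34828/17 ≈ -2048.7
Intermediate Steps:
n(J) = J/4
x = -17/4 (x = (¼)*(-17) = -17/4 ≈ -4.2500)
y = -10 (y = -(-9*(-5) - 5)/4 = -(45 - 5)/4 = -¼*40 = -10)
E = 194 (E = 190 + 4 = 194)
E*y + 462/x = 194*(-10) + 462/(-17/4) = -1940 + 462*(-4/17) = -1940 - 1848/17 = -34828/17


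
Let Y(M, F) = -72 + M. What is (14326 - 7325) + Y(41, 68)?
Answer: 6970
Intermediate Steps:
(14326 - 7325) + Y(41, 68) = (14326 - 7325) + (-72 + 41) = 7001 - 31 = 6970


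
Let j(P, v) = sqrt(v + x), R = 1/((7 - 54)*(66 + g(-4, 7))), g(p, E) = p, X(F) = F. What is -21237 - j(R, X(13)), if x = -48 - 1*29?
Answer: -21237 - 8*I ≈ -21237.0 - 8.0*I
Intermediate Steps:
x = -77 (x = -48 - 29 = -77)
R = -1/2914 (R = 1/((7 - 54)*(66 - 4)) = 1/(-47*62) = 1/(-2914) = -1/2914 ≈ -0.00034317)
j(P, v) = sqrt(-77 + v) (j(P, v) = sqrt(v - 77) = sqrt(-77 + v))
-21237 - j(R, X(13)) = -21237 - sqrt(-77 + 13) = -21237 - sqrt(-64) = -21237 - 8*I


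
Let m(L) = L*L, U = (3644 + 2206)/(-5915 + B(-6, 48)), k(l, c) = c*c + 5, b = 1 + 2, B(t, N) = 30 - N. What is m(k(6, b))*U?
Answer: -1146600/5933 ≈ -193.26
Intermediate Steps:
b = 3
k(l, c) = 5 + c**2 (k(l, c) = c**2 + 5 = 5 + c**2)
U = -5850/5933 (U = (3644 + 2206)/(-5915 + (30 - 1*48)) = 5850/(-5915 + (30 - 48)) = 5850/(-5915 - 18) = 5850/(-5933) = 5850*(-1/5933) = -5850/5933 ≈ -0.98601)
m(L) = L**2
m(k(6, b))*U = (5 + 3**2)**2*(-5850/5933) = (5 + 9)**2*(-5850/5933) = 14**2*(-5850/5933) = 196*(-5850/5933) = -1146600/5933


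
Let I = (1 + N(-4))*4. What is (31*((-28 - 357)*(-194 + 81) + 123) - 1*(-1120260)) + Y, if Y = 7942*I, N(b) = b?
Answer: 2377424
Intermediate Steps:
I = -12 (I = (1 - 4)*4 = -3*4 = -12)
Y = -95304 (Y = 7942*(-12) = -95304)
(31*((-28 - 357)*(-194 + 81) + 123) - 1*(-1120260)) + Y = (31*((-28 - 357)*(-194 + 81) + 123) - 1*(-1120260)) - 95304 = (31*(-385*(-113) + 123) + 1120260) - 95304 = (31*(43505 + 123) + 1120260) - 95304 = (31*43628 + 1120260) - 95304 = (1352468 + 1120260) - 95304 = 2472728 - 95304 = 2377424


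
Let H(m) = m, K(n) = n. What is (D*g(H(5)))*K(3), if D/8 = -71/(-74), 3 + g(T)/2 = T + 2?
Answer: 6816/37 ≈ 184.22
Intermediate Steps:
g(T) = -2 + 2*T (g(T) = -6 + 2*(T + 2) = -6 + 2*(2 + T) = -6 + (4 + 2*T) = -2 + 2*T)
D = 284/37 (D = 8*(-71/(-74)) = 8*(-71*(-1/74)) = 8*(71/74) = 284/37 ≈ 7.6757)
(D*g(H(5)))*K(3) = (284*(-2 + 2*5)/37)*3 = (284*(-2 + 10)/37)*3 = ((284/37)*8)*3 = (2272/37)*3 = 6816/37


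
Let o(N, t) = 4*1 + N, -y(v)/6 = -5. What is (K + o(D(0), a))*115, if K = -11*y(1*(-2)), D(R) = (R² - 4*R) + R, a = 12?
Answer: -37490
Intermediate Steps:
D(R) = R² - 3*R
y(v) = 30 (y(v) = -6*(-5) = 30)
o(N, t) = 4 + N
K = -330 (K = -11*30 = -330)
(K + o(D(0), a))*115 = (-330 + (4 + 0*(-3 + 0)))*115 = (-330 + (4 + 0*(-3)))*115 = (-330 + (4 + 0))*115 = (-330 + 4)*115 = -326*115 = -37490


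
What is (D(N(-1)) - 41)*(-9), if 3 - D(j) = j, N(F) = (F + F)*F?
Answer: 360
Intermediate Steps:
N(F) = 2*F² (N(F) = (2*F)*F = 2*F²)
D(j) = 3 - j
(D(N(-1)) - 41)*(-9) = ((3 - 2*(-1)²) - 41)*(-9) = ((3 - 2) - 41)*(-9) = (1 - 41)*(-9) = -40*(-9) = 360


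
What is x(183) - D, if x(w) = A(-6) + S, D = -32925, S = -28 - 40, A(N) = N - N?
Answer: 32857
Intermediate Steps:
A(N) = 0
S = -68
x(w) = -68 (x(w) = 0 - 68 = -68)
x(183) - D = -68 - 1*(-32925) = -68 + 32925 = 32857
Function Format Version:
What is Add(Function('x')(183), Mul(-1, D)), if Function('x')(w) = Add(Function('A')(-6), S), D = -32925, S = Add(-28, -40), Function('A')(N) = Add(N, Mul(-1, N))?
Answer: 32857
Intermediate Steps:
Function('A')(N) = 0
S = -68
Function('x')(w) = -68 (Function('x')(w) = Add(0, -68) = -68)
Add(Function('x')(183), Mul(-1, D)) = Add(-68, Mul(-1, -32925)) = Add(-68, 32925) = 32857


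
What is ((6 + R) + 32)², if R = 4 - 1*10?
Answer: 1024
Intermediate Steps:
R = -6 (R = 4 - 10 = -6)
((6 + R) + 32)² = ((6 - 6) + 32)² = (0 + 32)² = 32² = 1024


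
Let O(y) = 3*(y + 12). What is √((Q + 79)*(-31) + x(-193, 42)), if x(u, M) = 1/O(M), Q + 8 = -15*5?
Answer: √40178/18 ≈ 11.136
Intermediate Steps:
Q = -83 (Q = -8 - 15*5 = -8 - 75 = -83)
O(y) = 36 + 3*y (O(y) = 3*(12 + y) = 36 + 3*y)
x(u, M) = 1/(36 + 3*M)
√((Q + 79)*(-31) + x(-193, 42)) = √((-83 + 79)*(-31) + 1/(3*(12 + 42))) = √(-4*(-31) + (⅓)/54) = √(124 + (⅓)*(1/54)) = √(124 + 1/162) = √(20089/162) = √40178/18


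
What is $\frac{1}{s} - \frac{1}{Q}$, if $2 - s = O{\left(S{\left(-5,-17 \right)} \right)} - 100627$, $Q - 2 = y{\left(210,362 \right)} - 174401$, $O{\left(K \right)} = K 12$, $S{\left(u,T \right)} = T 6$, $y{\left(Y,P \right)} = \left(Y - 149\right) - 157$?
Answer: $\frac{92116}{5924279745} \approx 1.5549 \cdot 10^{-5}$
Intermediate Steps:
$y{\left(Y,P \right)} = -306 + Y$ ($y{\left(Y,P \right)} = \left(-149 + Y\right) - 157 = -306 + Y$)
$S{\left(u,T \right)} = 6 T$
$O{\left(K \right)} = 12 K$
$Q = -174495$ ($Q = 2 + \left(\left(-306 + 210\right) - 174401\right) = 2 - 174497 = -174495$)
$s = 101853$ ($s = 2 - \left(12 \cdot 6 \left(-17\right) - 100627\right) = 2 - \left(12 \left(-102\right) - 100627\right) = 2 - \left(-1224 - 100627\right) = 2 - -101851 = 2 + 101851 = 101853$)
$\frac{1}{s} - \frac{1}{Q} = \frac{1}{101853} - \frac{1}{-174495} = \frac{1}{101853} - - \frac{1}{174495} = \frac{1}{101853} + \frac{1}{174495} = \frac{92116}{5924279745}$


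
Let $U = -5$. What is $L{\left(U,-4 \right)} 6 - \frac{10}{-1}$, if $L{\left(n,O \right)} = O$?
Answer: $-14$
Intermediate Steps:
$L{\left(U,-4 \right)} 6 - \frac{10}{-1} = \left(-4\right) 6 - \frac{10}{-1} = -24 - -10 = -24 + 10 = -14$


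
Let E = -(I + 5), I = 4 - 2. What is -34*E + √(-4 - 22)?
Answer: 238 + I*√26 ≈ 238.0 + 5.099*I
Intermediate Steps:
I = 2
E = -7 (E = -(2 + 5) = -1*7 = -7)
-34*E + √(-4 - 22) = -34*(-7) + √(-4 - 22) = 238 + √(-26) = 238 + I*√26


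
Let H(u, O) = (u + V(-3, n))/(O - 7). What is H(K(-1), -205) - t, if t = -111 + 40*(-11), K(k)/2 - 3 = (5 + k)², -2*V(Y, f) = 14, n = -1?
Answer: 116781/212 ≈ 550.85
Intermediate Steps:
V(Y, f) = -7 (V(Y, f) = -½*14 = -7)
K(k) = 6 + 2*(5 + k)²
H(u, O) = (-7 + u)/(-7 + O) (H(u, O) = (u - 7)/(O - 7) = (-7 + u)/(-7 + O))
t = -551 (t = -111 - 440 = -551)
H(K(-1), -205) - t = (-7 + (6 + 2*(5 - 1)²))/(-7 - 205) - 1*(-551) = (-7 + (6 + 2*4²))/(-212) + 551 = -(-7 + (6 + 2*16))/212 + 551 = -(-7 + (6 + 32))/212 + 551 = -(-7 + 38)/212 + 551 = -1/212*31 + 551 = -31/212 + 551 = 116781/212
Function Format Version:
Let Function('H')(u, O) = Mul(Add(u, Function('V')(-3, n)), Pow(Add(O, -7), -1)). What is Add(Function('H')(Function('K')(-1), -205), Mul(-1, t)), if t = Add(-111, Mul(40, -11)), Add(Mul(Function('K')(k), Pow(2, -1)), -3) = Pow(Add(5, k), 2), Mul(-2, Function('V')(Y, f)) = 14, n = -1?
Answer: Rational(116781, 212) ≈ 550.85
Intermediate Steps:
Function('V')(Y, f) = -7 (Function('V')(Y, f) = Mul(Rational(-1, 2), 14) = -7)
Function('K')(k) = Add(6, Mul(2, Pow(Add(5, k), 2)))
Function('H')(u, O) = Mul(Pow(Add(-7, O), -1), Add(-7, u)) (Function('H')(u, O) = Mul(Add(u, -7), Pow(Add(O, -7), -1)) = Mul(Add(-7, u), Pow(Add(-7, O), -1)) = Mul(Pow(Add(-7, O), -1), Add(-7, u)))
t = -551 (t = Add(-111, -440) = -551)
Add(Function('H')(Function('K')(-1), -205), Mul(-1, t)) = Add(Mul(Pow(Add(-7, -205), -1), Add(-7, Add(6, Mul(2, Pow(Add(5, -1), 2))))), Mul(-1, -551)) = Add(Mul(Pow(-212, -1), Add(-7, Add(6, Mul(2, Pow(4, 2))))), 551) = Add(Mul(Rational(-1, 212), Add(-7, Add(6, Mul(2, 16)))), 551) = Add(Mul(Rational(-1, 212), Add(-7, Add(6, 32))), 551) = Add(Mul(Rational(-1, 212), Add(-7, 38)), 551) = Add(Mul(Rational(-1, 212), 31), 551) = Add(Rational(-31, 212), 551) = Rational(116781, 212)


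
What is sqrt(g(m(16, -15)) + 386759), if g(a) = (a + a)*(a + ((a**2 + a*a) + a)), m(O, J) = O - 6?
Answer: sqrt(391159) ≈ 625.43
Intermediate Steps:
m(O, J) = -6 + O
g(a) = 2*a*(2*a + 2*a**2) (g(a) = (2*a)*(a + ((a**2 + a**2) + a)) = (2*a)*(a + (2*a**2 + a)) = (2*a)*(a + (a + 2*a**2)) = (2*a)*(2*a + 2*a**2) = 2*a*(2*a + 2*a**2))
sqrt(g(m(16, -15)) + 386759) = sqrt(4*(-6 + 16)**2*(1 + (-6 + 16)) + 386759) = sqrt(4*10**2*(1 + 10) + 386759) = sqrt(4*100*11 + 386759) = sqrt(4400 + 386759) = sqrt(391159)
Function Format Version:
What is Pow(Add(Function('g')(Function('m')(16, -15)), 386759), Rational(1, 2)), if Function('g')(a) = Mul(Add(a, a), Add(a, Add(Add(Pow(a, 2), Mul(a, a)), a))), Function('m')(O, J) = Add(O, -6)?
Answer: Pow(391159, Rational(1, 2)) ≈ 625.43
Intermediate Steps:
Function('m')(O, J) = Add(-6, O)
Function('g')(a) = Mul(2, a, Add(Mul(2, a), Mul(2, Pow(a, 2)))) (Function('g')(a) = Mul(Mul(2, a), Add(a, Add(Add(Pow(a, 2), Pow(a, 2)), a))) = Mul(Mul(2, a), Add(a, Add(Mul(2, Pow(a, 2)), a))) = Mul(Mul(2, a), Add(a, Add(a, Mul(2, Pow(a, 2))))) = Mul(Mul(2, a), Add(Mul(2, a), Mul(2, Pow(a, 2)))) = Mul(2, a, Add(Mul(2, a), Mul(2, Pow(a, 2)))))
Pow(Add(Function('g')(Function('m')(16, -15)), 386759), Rational(1, 2)) = Pow(Add(Mul(4, Pow(Add(-6, 16), 2), Add(1, Add(-6, 16))), 386759), Rational(1, 2)) = Pow(Add(Mul(4, Pow(10, 2), Add(1, 10)), 386759), Rational(1, 2)) = Pow(Add(Mul(4, 100, 11), 386759), Rational(1, 2)) = Pow(Add(4400, 386759), Rational(1, 2)) = Pow(391159, Rational(1, 2))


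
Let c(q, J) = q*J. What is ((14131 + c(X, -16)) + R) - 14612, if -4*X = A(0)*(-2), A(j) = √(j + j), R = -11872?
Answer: -12353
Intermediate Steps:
A(j) = √2*√j (A(j) = √(2*j) = √2*√j)
X = 0 (X = -√2*√0*(-2)/4 = -√2*0*(-2)/4 = -0*(-2) = -¼*0 = 0)
c(q, J) = J*q
((14131 + c(X, -16)) + R) - 14612 = ((14131 - 16*0) - 11872) - 14612 = ((14131 + 0) - 11872) - 14612 = (14131 - 11872) - 14612 = 2259 - 14612 = -12353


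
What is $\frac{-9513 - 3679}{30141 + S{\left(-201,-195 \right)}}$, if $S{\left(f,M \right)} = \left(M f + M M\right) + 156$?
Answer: $- \frac{13192}{107517} \approx -0.1227$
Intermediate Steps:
$S{\left(f,M \right)} = 156 + M^{2} + M f$ ($S{\left(f,M \right)} = \left(M f + M^{2}\right) + 156 = \left(M^{2} + M f\right) + 156 = 156 + M^{2} + M f$)
$\frac{-9513 - 3679}{30141 + S{\left(-201,-195 \right)}} = \frac{-9513 - 3679}{30141 + \left(156 + \left(-195\right)^{2} - -39195\right)} = - \frac{13192}{30141 + \left(156 + 38025 + 39195\right)} = - \frac{13192}{30141 + 77376} = - \frac{13192}{107517}$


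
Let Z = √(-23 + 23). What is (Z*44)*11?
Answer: 0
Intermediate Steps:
Z = 0 (Z = √0 = 0)
(Z*44)*11 = (0*44)*11 = 0*11 = 0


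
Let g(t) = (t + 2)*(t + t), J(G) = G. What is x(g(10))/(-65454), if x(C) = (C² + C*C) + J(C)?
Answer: -19240/10909 ≈ -1.7637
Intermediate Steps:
g(t) = 2*t*(2 + t) (g(t) = (2 + t)*(2*t) = 2*t*(2 + t))
x(C) = C + 2*C² (x(C) = (C² + C*C) + C = (C² + C²) + C = 2*C² + C = C + 2*C²)
x(g(10))/(-65454) = ((2*10*(2 + 10))*(1 + 2*(2*10*(2 + 10))))/(-65454) = ((2*10*12)*(1 + 2*(2*10*12)))*(-1/65454) = (240*(1 + 2*240))*(-1/65454) = (240*(1 + 480))*(-1/65454) = (240*481)*(-1/65454) = 115440*(-1/65454) = -19240/10909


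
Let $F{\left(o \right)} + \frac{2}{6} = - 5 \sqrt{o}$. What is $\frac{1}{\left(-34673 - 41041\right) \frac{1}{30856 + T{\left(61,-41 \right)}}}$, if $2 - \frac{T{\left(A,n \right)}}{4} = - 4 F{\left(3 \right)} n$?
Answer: $- \frac{46624}{113571} - \frac{1640 \sqrt{3}}{37857} \approx -0.48556$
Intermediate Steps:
$F{\left(o \right)} = - \frac{1}{3} - 5 \sqrt{o}$
$T{\left(A,n \right)} = 8 - 4 n \left(\frac{4}{3} + 20 \sqrt{3}\right)$ ($T{\left(A,n \right)} = 8 - 4 - 4 \left(- \frac{1}{3} - 5 \sqrt{3}\right) n = 8 - 4 \left(\frac{4}{3} + 20 \sqrt{3}\right) n = 8 - 4 n \left(\frac{4}{3} + 20 \sqrt{3}\right)$)
$\frac{1}{\left(-34673 - 41041\right) \frac{1}{30856 + T{\left(61,-41 \right)}}} = \frac{1}{\left(-34673 - 41041\right) \frac{1}{30856 - \left(-8 - \frac{656 \left(1 + 15 \sqrt{3}\right)}{3}\right)}} = \frac{1}{\left(-75714\right) \frac{1}{30856 + \left(8 + \left(\frac{656}{3} + 3280 \sqrt{3}\right)\right)}} = \frac{1}{\left(-75714\right) \frac{1}{30856 + \left(\frac{680}{3} + 3280 \sqrt{3}\right)}} = \frac{1}{\left(-75714\right) \frac{1}{\frac{93248}{3} + 3280 \sqrt{3}}} = - \frac{46624}{113571} - \frac{1640 \sqrt{3}}{37857}$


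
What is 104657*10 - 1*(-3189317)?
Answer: 4235887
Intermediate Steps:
104657*10 - 1*(-3189317) = 1046570 + 3189317 = 4235887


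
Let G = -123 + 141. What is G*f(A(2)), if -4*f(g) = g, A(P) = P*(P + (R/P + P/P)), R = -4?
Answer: -9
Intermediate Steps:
A(P) = P*(1 + P - 4/P) (A(P) = P*(P + (-4/P + P/P)) = P*(P + (-4/P + 1)) = P*(P + (1 - 4/P)) = P*(1 + P - 4/P))
G = 18
f(g) = -g/4
G*f(A(2)) = 18*(-(-4 + 2 + 2²)/4) = 18*(-(-4 + 2 + 4)/4) = 18*(-¼*2) = 18*(-½) = -9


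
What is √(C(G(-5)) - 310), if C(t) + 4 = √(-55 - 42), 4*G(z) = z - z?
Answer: √(-314 + I*√97) ≈ 0.2779 + 17.722*I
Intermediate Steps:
G(z) = 0 (G(z) = (z - z)/4 = (¼)*0 = 0)
C(t) = -4 + I*√97 (C(t) = -4 + √(-55 - 42) = -4 + √(-97) = -4 + I*√97)
√(C(G(-5)) - 310) = √((-4 + I*√97) - 310) = √(-314 + I*√97)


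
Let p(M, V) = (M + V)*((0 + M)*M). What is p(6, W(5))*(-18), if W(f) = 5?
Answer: -7128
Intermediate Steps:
p(M, V) = M**2*(M + V) (p(M, V) = (M + V)*(M*M) = (M + V)*M**2 = M**2*(M + V))
p(6, W(5))*(-18) = (6**2*(6 + 5))*(-18) = (36*11)*(-18) = 396*(-18) = -7128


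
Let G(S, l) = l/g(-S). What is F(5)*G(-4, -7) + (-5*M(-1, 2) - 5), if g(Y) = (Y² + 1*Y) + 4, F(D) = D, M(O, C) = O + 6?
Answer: -755/24 ≈ -31.458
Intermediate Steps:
M(O, C) = 6 + O
g(Y) = 4 + Y + Y² (g(Y) = (Y² + Y) + 4 = (Y + Y²) + 4 = 4 + Y + Y²)
G(S, l) = l/(4 + S² - S) (G(S, l) = l/(4 - S + (-S)²) = l/(4 - S + S²) = l/(4 + S² - S))
F(5)*G(-4, -7) + (-5*M(-1, 2) - 5) = 5*(-7/(4 + (-4)² - 1*(-4))) + (-5*(6 - 1) - 5) = 5*(-7/(4 + 16 + 4)) + (-5*5 - 5) = 5*(-7/24) + (-25 - 5) = 5*(-7*1/24) - 30 = 5*(-7/24) - 30 = -35/24 - 30 = -755/24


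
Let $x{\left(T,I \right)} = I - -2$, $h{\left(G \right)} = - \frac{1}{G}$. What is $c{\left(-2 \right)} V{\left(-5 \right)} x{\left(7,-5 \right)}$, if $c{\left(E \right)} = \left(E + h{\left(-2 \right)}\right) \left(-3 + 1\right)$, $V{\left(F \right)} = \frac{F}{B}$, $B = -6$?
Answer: $- \frac{15}{2} \approx -7.5$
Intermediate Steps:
$V{\left(F \right)} = - \frac{F}{6}$ ($V{\left(F \right)} = \frac{F}{-6} = F \left(- \frac{1}{6}\right) = - \frac{F}{6}$)
$x{\left(T,I \right)} = 2 + I$ ($x{\left(T,I \right)} = I + 2 = 2 + I$)
$c{\left(E \right)} = -1 - 2 E$ ($c{\left(E \right)} = \left(E - \frac{1}{-2}\right) \left(-3 + 1\right) = \left(E - - \frac{1}{2}\right) \left(-2\right) = \left(E + \frac{1}{2}\right) \left(-2\right) = \left(\frac{1}{2} + E\right) \left(-2\right) = -1 - 2 E$)
$c{\left(-2 \right)} V{\left(-5 \right)} x{\left(7,-5 \right)} = \left(-1 - -4\right) \left(\left(- \frac{1}{6}\right) \left(-5\right)\right) \left(2 - 5\right) = \left(-1 + 4\right) \frac{5}{6} \left(-3\right) = 3 \cdot \frac{5}{6} \left(-3\right) = \frac{5}{2} \left(-3\right) = - \frac{15}{2}$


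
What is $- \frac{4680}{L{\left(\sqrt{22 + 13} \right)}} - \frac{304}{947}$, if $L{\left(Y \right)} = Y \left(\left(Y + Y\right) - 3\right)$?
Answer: $- \frac{8903744}{124057} - \frac{2808 \sqrt{35}}{917} \approx -89.887$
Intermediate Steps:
$L{\left(Y \right)} = Y \left(-3 + 2 Y\right)$ ($L{\left(Y \right)} = Y \left(2 Y - 3\right) = Y \left(-3 + 2 Y\right)$)
$- \frac{4680}{L{\left(\sqrt{22 + 13} \right)}} - \frac{304}{947} = - \frac{4680}{\sqrt{22 + 13} \left(-3 + 2 \sqrt{22 + 13}\right)} - \frac{304}{947} = - \frac{4680}{\sqrt{35} \left(-3 + 2 \sqrt{35}\right)} - \frac{304}{947} = - 4680 \frac{\sqrt{35}}{35 \left(-3 + 2 \sqrt{35}\right)} - \frac{304}{947} = - \frac{936 \sqrt{35}}{7 \left(-3 + 2 \sqrt{35}\right)} - \frac{304}{947} = - \frac{304}{947} - \frac{936 \sqrt{35}}{7 \left(-3 + 2 \sqrt{35}\right)}$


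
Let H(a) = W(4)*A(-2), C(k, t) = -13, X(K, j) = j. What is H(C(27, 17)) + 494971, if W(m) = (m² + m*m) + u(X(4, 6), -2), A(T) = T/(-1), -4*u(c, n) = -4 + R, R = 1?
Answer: 990073/2 ≈ 4.9504e+5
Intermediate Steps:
u(c, n) = ¾ (u(c, n) = -(-4 + 1)/4 = -¼*(-3) = ¾)
A(T) = -T (A(T) = T*(-1) = -T)
W(m) = ¾ + 2*m² (W(m) = (m² + m*m) + ¾ = (m² + m²) + ¾ = 2*m² + ¾ = ¾ + 2*m²)
H(a) = 131/2 (H(a) = (¾ + 2*4²)*(-1*(-2)) = (¾ + 2*16)*2 = (¾ + 32)*2 = (131/4)*2 = 131/2)
H(C(27, 17)) + 494971 = 131/2 + 494971 = 990073/2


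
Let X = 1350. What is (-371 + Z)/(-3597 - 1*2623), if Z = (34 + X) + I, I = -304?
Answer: -709/6220 ≈ -0.11399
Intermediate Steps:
Z = 1080 (Z = (34 + 1350) - 304 = 1384 - 304 = 1080)
(-371 + Z)/(-3597 - 1*2623) = (-371 + 1080)/(-3597 - 1*2623) = 709/(-3597 - 2623) = 709/(-6220) = 709*(-1/6220) = -709/6220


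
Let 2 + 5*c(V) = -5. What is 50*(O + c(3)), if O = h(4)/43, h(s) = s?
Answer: -2810/43 ≈ -65.349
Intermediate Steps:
c(V) = -7/5 (c(V) = -2/5 + (1/5)*(-5) = -2/5 - 1 = -7/5)
O = 4/43 ≈ 0.093023
50*(O + c(3)) = 50*(4/43 - 7/5) = 50*(-281/215) = -2810/43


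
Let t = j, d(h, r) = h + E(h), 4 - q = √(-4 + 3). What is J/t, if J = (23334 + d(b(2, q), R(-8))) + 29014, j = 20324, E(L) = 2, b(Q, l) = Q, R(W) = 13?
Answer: 13088/5081 ≈ 2.5759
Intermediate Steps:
q = 4 - I (q = 4 - √(-4 + 3) = 4 - √(-1) = 4 - I ≈ 4.0 - 1.0*I)
d(h, r) = 2 + h (d(h, r) = h + 2 = 2 + h)
t = 20324
J = 52352 (J = (23334 + (2 + 2)) + 29014 = (23334 + 4) + 29014 = 23338 + 29014 = 52352)
J/t = 52352/20324 = 52352*(1/20324) = 13088/5081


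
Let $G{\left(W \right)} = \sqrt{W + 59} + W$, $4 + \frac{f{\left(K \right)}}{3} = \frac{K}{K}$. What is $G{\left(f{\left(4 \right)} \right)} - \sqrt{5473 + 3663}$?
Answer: $-9 - 4 \sqrt{571} + 5 \sqrt{2} \approx -97.511$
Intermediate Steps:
$f{\left(K \right)} = -9$ ($f{\left(K \right)} = -12 + 3 \frac{K}{K} = -12 + 3 \cdot 1 = -12 + 3 = -9$)
$G{\left(W \right)} = W + \sqrt{59 + W}$ ($G{\left(W \right)} = \sqrt{59 + W} + W = W + \sqrt{59 + W}$)
$G{\left(f{\left(4 \right)} \right)} - \sqrt{5473 + 3663} = \left(-9 + \sqrt{59 - 9}\right) - \sqrt{5473 + 3663} = \left(-9 + \sqrt{50}\right) - \sqrt{9136} = \left(-9 + 5 \sqrt{2}\right) - 4 \sqrt{571} = -9 - 4 \sqrt{571} + 5 \sqrt{2}$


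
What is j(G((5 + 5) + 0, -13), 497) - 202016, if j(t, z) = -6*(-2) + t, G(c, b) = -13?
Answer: -202017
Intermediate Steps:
j(t, z) = 12 + t
j(G((5 + 5) + 0, -13), 497) - 202016 = (12 - 13) - 202016 = -1 - 202016 = -202017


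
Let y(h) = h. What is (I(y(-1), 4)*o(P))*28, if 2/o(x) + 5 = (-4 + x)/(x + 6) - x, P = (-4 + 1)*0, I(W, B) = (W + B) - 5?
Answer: 336/17 ≈ 19.765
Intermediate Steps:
I(W, B) = -5 + B + W (I(W, B) = (B + W) - 5 = -5 + B + W)
P = 0 (P = -3*0 = 0)
o(x) = 2/(-5 - x + (-4 + x)/(6 + x)) (o(x) = 2/(-5 + ((-4 + x)/(x + 6) - x)) = 2/(-5 + ((-4 + x)/(6 + x) - x)) = 2/(-5 + (-x + (-4 + x)/(6 + x))) = 2/(-5 - x + (-4 + x)/(6 + x)))
(I(y(-1), 4)*o(P))*28 = ((-5 + 4 - 1)*(2*(-6 - 1*0)/(34 + 0² + 10*0)))*28 = -4*(-6 + 0)/(34 + 0 + 0)*28 = -4*(-6)/34*28 = -2*(-6/17)*28 = (12/17)*28 = 336/17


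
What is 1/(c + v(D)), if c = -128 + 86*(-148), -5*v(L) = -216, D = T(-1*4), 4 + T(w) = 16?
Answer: -5/64064 ≈ -7.8047e-5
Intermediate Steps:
T(w) = 12 (T(w) = -4 + 16 = 12)
D = 12
v(L) = 216/5 (v(L) = -⅕*(-216) = 216/5)
c = -12856 (c = -128 - 12728 = -12856)
1/(c + v(D)) = 1/(-12856 + 216/5) = 1/(-64064/5) = -5/64064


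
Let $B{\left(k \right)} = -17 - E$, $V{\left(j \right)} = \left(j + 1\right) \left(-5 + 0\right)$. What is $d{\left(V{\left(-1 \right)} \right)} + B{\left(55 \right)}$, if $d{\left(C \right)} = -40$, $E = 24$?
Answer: $-81$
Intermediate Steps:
$V{\left(j \right)} = -5 - 5 j$ ($V{\left(j \right)} = \left(1 + j\right) \left(-5\right) = -5 - 5 j$)
$B{\left(k \right)} = -41$ ($B{\left(k \right)} = -17 - 24 = -41$)
$d{\left(V{\left(-1 \right)} \right)} + B{\left(55 \right)} = -40 - 41 = -81$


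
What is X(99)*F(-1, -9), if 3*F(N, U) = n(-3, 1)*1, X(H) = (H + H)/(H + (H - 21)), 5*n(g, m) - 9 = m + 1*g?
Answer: 154/295 ≈ 0.52203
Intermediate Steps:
n(g, m) = 9/5 + g/5 + m/5 (n(g, m) = 9/5 + (m + 1*g)/5 = 9/5 + (m + g)/5 = 9/5 + (g + m)/5 = 9/5 + (g/5 + m/5) = 9/5 + g/5 + m/5)
X(H) = 2*H/(-21 + 2*H) (X(H) = (2*H)/(H + (-21 + H)) = (2*H)/(-21 + 2*H) = 2*H/(-21 + 2*H))
F(N, U) = 7/15 (F(N, U) = ((9/5 + (⅕)*(-3) + (⅕)*1)*1)/3 = ((9/5 - ⅗ + ⅕)*1)/3 = ((7/5)*1)/3 = (⅓)*(7/5) = 7/15)
X(99)*F(-1, -9) = (2*99/(-21 + 2*99))*(7/15) = (2*99/(-21 + 198))*(7/15) = (2*99/177)*(7/15) = (2*99*(1/177))*(7/15) = (66/59)*(7/15) = 154/295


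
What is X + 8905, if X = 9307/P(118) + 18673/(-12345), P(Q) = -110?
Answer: 2395119161/271590 ≈ 8818.9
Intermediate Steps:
X = -23389789/271590 (X = 9307/(-110) + 18673/(-12345) = 9307*(-1/110) + 18673*(-1/12345) = -9307/110 - 18673/12345 = -23389789/271590 ≈ -86.122)
X + 8905 = -23389789/271590 + 8905 = 2395119161/271590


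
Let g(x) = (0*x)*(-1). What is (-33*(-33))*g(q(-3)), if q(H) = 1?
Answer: 0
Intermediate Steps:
g(x) = 0 (g(x) = 0*(-1) = 0)
(-33*(-33))*g(q(-3)) = -33*(-33)*0 = 1089*0 = 0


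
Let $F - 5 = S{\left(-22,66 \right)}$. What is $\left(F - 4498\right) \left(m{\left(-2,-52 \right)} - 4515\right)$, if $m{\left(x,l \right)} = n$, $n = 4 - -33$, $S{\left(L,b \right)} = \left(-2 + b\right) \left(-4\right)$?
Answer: $21266022$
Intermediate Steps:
$S{\left(L,b \right)} = 8 - 4 b$
$F = -251$ ($F = 5 + \left(8 - 264\right) = 5 - 256 = -251$)
$n = 37$ ($n = 4 + 33 = 37$)
$m{\left(x,l \right)} = 37$
$\left(F - 4498\right) \left(m{\left(-2,-52 \right)} - 4515\right) = \left(-251 - 4498\right) \left(37 - 4515\right) = \left(-4749\right) \left(-4478\right) = 21266022$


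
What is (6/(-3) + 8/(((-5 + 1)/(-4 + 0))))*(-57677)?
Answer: -346062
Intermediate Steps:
(6/(-3) + 8/(((-5 + 1)/(-4 + 0))))*(-57677) = (6*(-⅓) + 8/((-4/(-4))))*(-57677) = (-2 + 8/((-4*(-¼))))*(-57677) = (-2 + 8/1)*(-57677) = (-2 + 8*1)*(-57677) = (-2 + 8)*(-57677) = 6*(-57677) = -346062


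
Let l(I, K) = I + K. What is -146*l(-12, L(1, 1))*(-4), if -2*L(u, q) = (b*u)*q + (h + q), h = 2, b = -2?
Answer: -7300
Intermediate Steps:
L(u, q) = -1 - q/2 + q*u (L(u, q) = -((-2*u)*q + (2 + q))/2 = -(-2*q*u + (2 + q))/2 = -(2 + q - 2*q*u)/2 = -1 - q/2 + q*u)
-146*l(-12, L(1, 1))*(-4) = -146*(-12 + (-1 - ½*1 + 1*1))*(-4) = -146*(-12 + (-1 - ½ + 1))*(-4) = -146*(-12 - ½)*(-4) = -146*(-25/2)*(-4) = 1825*(-4) = -7300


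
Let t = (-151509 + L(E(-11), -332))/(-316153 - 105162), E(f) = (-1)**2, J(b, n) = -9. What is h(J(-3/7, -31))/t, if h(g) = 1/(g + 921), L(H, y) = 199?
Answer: 84263/27598944 ≈ 0.0030531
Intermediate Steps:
E(f) = 1
h(g) = 1/(921 + g)
t = 30262/84263 (t = (-151509 + 199)/(-316153 - 105162) = -151310/(-421315) = -151310*(-1/421315) = 30262/84263 ≈ 0.35914)
h(J(-3/7, -31))/t = 1/((921 - 9)*(30262/84263)) = (84263/30262)/912 = (1/912)*(84263/30262) = 84263/27598944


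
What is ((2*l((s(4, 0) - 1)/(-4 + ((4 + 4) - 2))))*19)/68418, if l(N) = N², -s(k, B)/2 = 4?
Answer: 57/5068 ≈ 0.011247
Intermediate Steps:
s(k, B) = -8 (s(k, B) = -2*4 = -8)
((2*l((s(4, 0) - 1)/(-4 + ((4 + 4) - 2))))*19)/68418 = ((2*((-8 - 1)/(-4 + ((4 + 4) - 2)))²)*19)/68418 = ((2*(-9/(-4 + (8 - 2)))²)*19)*(1/68418) = ((2*(-9/(-4 + 6))²)*19)*(1/68418) = ((2*(-9/2)²)*19)*(1/68418) = ((2*(81/4))*19)*(1/68418) = ((81/2)*19)*(1/68418) = (1539/2)*(1/68418) = 57/5068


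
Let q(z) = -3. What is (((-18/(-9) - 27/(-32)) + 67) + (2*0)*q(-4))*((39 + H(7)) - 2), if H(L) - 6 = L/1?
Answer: 55875/16 ≈ 3492.2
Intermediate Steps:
H(L) = 6 + L (H(L) = 6 + L/1 = 6 + L*1 = 6 + L)
(((-18/(-9) - 27/(-32)) + 67) + (2*0)*q(-4))*((39 + H(7)) - 2) = (((-18/(-9) - 27/(-32)) + 67) + (2*0)*(-3))*((39 + (6 + 7)) - 2) = (((-18*(-⅑) - 27*(-1/32)) + 67) + 0*(-3))*((39 + 13) - 2) = (((2 + 27/32) + 67) + 0)*(52 - 2) = ((91/32 + 67) + 0)*50 = (2235/32 + 0)*50 = (2235/32)*50 = 55875/16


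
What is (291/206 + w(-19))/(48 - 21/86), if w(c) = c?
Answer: -155789/423021 ≈ -0.36828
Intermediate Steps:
(291/206 + w(-19))/(48 - 21/86) = (291/206 - 19)/(48 - 21/86) = -3623/(206*4107/86) = -3623/206*86/4107 = -155789/423021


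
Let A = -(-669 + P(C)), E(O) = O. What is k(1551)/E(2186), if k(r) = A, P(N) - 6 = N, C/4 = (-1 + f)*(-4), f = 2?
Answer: 679/2186 ≈ 0.31061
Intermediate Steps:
C = -16 (C = 4*((-1 + 2)*(-4)) = 4*(1*(-4)) = 4*(-4) = -16)
P(N) = 6 + N
A = 679 (A = -(-669 + (6 - 16)) = -(-669 - 10) = -1*(-679) = 679)
k(r) = 679
k(1551)/E(2186) = 679/2186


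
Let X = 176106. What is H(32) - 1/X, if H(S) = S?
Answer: 5635391/176106 ≈ 32.000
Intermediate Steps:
H(32) - 1/X = 32 - 1/176106 = 5635391/176106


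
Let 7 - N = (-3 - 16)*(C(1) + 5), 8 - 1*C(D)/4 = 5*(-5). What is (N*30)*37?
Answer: 2897100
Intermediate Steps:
C(D) = 132 (C(D) = 32 - 20*(-5) = 32 - 4*(-25) = 32 + 100 = 132)
N = 2610 (N = 7 - (-3 - 16)*(132 + 5) = 7 - (-19)*137 = 7 - 1*(-2603) = 7 + 2603 = 2610)
(N*30)*37 = (2610*30)*37 = 78300*37 = 2897100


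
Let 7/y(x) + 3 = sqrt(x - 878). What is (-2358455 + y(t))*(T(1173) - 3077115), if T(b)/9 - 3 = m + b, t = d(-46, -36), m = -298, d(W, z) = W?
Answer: 2251204853464056/311 + 14322994*I*sqrt(231)/311 ≈ 7.2386e+12 + 6.9997e+5*I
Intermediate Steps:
t = -46
y(x) = 7/(-3 + sqrt(-878 + x)) (y(x) = 7/(-3 + sqrt(x - 878)) = 7/(-3 + sqrt(-878 + x)))
T(b) = -2655 + 9*b (T(b) = 27 + 9*(-298 + b) = 27 + (-2682 + 9*b) = -2655 + 9*b)
(-2358455 + y(t))*(T(1173) - 3077115) = (-2358455 + 7/(-3 + sqrt(-878 - 46)))*((-2655 + 9*1173) - 3077115) = (-2358455 + 7/(-3 + sqrt(-924)))*((-2655 + 10557) - 3077115) = (-2358455 + 7/(-3 + 2*I*sqrt(231)))*(7902 - 3077115) = (-2358455 + 7/(-3 + 2*I*sqrt(231)))*(-3069213) = 7238600745915 - 21484491/(-3 + 2*I*sqrt(231))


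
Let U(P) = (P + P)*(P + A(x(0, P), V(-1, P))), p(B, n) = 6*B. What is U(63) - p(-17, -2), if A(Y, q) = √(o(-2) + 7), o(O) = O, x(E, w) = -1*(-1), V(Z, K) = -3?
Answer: 8040 + 126*√5 ≈ 8321.8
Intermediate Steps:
x(E, w) = 1
A(Y, q) = √5 (A(Y, q) = √(-2 + 7) = √5)
U(P) = 2*P*(P + √5) (U(P) = (P + P)*(P + √5) = (2*P)*(P + √5) = 2*P*(P + √5))
U(63) - p(-17, -2) = 2*63*(63 + √5) - 6*(-17) = (7938 + 126*√5) - 1*(-102) = (7938 + 126*√5) + 102 = 8040 + 126*√5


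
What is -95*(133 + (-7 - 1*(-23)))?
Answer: -14155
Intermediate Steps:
-95*(133 + (-7 - 1*(-23))) = -95*(133 + (-7 + 23)) = -95*(133 + 16) = -95*149 = -14155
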